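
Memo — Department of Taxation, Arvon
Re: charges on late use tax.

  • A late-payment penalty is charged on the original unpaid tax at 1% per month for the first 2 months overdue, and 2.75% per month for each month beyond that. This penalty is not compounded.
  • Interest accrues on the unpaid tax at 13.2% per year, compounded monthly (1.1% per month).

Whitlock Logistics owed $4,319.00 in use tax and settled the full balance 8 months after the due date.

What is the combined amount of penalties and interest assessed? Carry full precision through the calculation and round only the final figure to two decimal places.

$1,194.05

Penalty, months 1–2: 2 × 1% × $4,319.00 = $86.38
Penalty, months 3–8: 6 × 2.75% × $4,319.00 = $712.64…
Interest: $4,319.00 × ((1 + 0.011)^8 − 1) = $4,319.00 × 0.0914636… = $395.0312…
Penalties + interest = $799.0150 + $395.0312… = $1,194.05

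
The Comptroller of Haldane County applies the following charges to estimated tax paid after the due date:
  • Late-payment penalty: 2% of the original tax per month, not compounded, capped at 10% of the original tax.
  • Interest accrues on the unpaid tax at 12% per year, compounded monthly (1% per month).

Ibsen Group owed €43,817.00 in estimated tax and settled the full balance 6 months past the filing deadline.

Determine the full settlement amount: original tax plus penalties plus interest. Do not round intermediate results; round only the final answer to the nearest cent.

Penalty (uncapped): 6 × 2% × €43,817.00 = €5,258.04; cap = 10% × €43,817.00 = €4,381.70 → penalty = €4,381.70
Interest: €43,817.00 × ((1 + 0.01)^6 − 1) = €43,817.00 × 0.0615202… = €2,695.6284…
Total = €43,817.00 + €4,381.7000 + €2,695.6284… = €50,894.33

€50,894.33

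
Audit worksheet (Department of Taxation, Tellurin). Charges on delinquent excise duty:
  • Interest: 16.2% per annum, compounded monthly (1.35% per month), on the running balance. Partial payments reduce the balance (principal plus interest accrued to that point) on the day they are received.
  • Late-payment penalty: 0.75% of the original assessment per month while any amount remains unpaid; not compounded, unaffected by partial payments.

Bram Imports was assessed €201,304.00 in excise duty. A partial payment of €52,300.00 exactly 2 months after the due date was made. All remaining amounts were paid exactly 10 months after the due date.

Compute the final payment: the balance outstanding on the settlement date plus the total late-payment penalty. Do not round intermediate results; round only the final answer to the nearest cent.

Balance at month 2: €201,304.0000 × (1 + 0.0135)^2 = €206,775.8957…
After €52,300.00 payment: €206,775.8957… − €52,300.00 = €154,475.8957…
Balance at month 10: €154,475.8957… × (1 + 0.0135)^8 = €171,969.2298…
Penalty: 10 × 0.75% × €201,304.00 = €15,097.80
Final settlement = outstanding balance + penalty = €171,969.2298… + €15,097.80 = €187,067.03

€187,067.03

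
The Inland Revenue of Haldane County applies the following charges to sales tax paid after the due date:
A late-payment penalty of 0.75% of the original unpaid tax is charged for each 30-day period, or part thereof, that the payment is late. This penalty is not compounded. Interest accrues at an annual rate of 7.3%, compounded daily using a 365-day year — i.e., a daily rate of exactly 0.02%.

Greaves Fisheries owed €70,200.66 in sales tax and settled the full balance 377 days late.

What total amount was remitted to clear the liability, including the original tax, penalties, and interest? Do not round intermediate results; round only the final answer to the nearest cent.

Penalty periods: ⌈377/30⌉ = 13; penalty = 13 × 0.75% × €70,200.66 = €6,844.56…
Interest: €70,200.66 × ((1 + 0.0002)^377 − 1) = €70,200.66 × 0.07830726… = €5,497.2214…
Total = €70,200.66 + €6,844.5644… + €5,497.2214… = €82,542.45

€82,542.45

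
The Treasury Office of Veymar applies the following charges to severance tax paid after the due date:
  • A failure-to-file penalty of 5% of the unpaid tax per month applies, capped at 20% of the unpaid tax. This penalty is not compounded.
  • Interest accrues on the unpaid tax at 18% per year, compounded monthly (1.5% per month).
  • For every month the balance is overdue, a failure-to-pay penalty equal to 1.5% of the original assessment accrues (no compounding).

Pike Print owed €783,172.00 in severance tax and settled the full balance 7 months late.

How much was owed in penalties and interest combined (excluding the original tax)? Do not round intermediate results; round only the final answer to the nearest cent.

Failure-to-file: 7 × 5% × €783,172.00 = €274,110.20, capped at 20% × €783,172.00 = €156,634.40
Failure-to-pay penalty = 1.5% × €783,172.00 × 7 mo = €82,233.06
Interest: €783,172.00 × ((1 + 0.015)^7 − 1) = €783,172.00 × 0.1098449… = €86,027.4601…
Penalties + interest = €238,867.4600 + €86,027.4601… = €324,894.92

€324,894.92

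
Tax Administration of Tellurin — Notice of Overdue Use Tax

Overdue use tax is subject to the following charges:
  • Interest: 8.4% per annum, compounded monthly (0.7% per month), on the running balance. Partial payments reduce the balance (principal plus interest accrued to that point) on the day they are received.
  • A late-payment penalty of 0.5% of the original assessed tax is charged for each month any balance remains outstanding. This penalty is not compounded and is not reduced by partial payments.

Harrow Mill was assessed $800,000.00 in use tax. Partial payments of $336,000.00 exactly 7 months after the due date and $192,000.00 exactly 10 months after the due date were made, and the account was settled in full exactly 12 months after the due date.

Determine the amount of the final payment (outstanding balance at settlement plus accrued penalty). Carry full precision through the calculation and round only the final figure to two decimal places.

$375,225.33

Balance at month 7: $800,000.0000 × (1 + 0.007)^7 = $840,032.8715…
After $336,000.00 payment: $840,032.8715… − $336,000.00 = $504,032.8715…
Balance at month 10: $504,032.8715… × (1 + 0.007)^3 = $514,691.8275…
After $192,000.00 payment: $514,691.8275… − $192,000.00 = $322,691.8275…
Balance at month 12: $322,691.8275… × (1 + 0.007)^2 = $327,225.3250…
Penalty: 12 × 0.5% × $800,000.00 = $48,000.00
Final settlement = outstanding balance + penalty = $327,225.3250… + $48,000.00 = $375,225.33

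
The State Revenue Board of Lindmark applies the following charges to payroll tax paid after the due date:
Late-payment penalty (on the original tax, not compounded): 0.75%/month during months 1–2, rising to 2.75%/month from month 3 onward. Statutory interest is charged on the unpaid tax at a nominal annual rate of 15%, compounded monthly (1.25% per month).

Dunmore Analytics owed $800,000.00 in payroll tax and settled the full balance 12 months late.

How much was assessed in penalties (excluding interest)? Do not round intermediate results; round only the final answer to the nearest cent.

Penalty, months 1–2: 2 × 0.75% × $800,000.00 = $12,000.00
Penalty, months 3–12: 10 × 2.75% × $800,000.00 = $220,000.00
Total penalty = $12,000.00 + $220,000.00 = $232,000.00

$232,000.00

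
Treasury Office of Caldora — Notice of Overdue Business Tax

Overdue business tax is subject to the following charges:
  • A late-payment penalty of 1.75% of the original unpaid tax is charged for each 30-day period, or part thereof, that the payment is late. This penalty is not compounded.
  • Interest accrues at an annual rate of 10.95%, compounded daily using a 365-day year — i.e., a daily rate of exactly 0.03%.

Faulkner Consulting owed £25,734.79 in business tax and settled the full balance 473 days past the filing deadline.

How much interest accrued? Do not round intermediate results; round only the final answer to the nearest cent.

Interest: £25,734.79 × ((1 + 0.0003)^473 − 1) = £25,734.79 × 0.15243687… = £3,922.9309…

£3,922.93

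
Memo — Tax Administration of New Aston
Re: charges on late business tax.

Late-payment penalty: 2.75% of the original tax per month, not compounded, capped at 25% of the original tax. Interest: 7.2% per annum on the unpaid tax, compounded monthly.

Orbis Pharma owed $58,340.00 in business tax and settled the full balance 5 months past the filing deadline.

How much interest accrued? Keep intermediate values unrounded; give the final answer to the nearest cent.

Interest (7.2%/yr ÷ 12 = 0.6%/month): $58,340.00 × ((1 + 0.006)^5 − 1) = $1,771.3288…

$1,771.33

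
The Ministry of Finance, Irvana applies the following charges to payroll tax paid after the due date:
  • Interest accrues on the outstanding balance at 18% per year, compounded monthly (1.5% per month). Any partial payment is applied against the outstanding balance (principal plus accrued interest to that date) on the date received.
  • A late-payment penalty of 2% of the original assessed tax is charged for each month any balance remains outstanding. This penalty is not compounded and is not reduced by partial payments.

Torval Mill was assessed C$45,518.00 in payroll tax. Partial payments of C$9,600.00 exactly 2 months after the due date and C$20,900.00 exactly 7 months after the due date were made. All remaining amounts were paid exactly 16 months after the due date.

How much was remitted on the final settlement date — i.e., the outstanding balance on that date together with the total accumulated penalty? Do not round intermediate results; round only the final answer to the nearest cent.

C$36,605.74

Balance at month 2: C$45,518.0000 × (1 + 0.015)^2 = C$46,893.7816…
After C$9,600.00 payment: C$46,893.7816… − C$9,600.00 = C$37,293.7816…
Balance at month 7: C$37,293.7816… × (1 + 0.015)^5 = C$40,175.9943…
After C$20,900.00 payment: C$40,175.9943… − C$20,900.00 = C$19,275.9943…
Balance at month 16: C$19,275.9943… × (1 + 0.015)^9 = C$22,039.9787…
Penalty: 16 × 2% × C$45,518.00 = C$14,565.76
Final settlement = outstanding balance + penalty = C$22,039.9787… + C$14,565.76 = C$36,605.74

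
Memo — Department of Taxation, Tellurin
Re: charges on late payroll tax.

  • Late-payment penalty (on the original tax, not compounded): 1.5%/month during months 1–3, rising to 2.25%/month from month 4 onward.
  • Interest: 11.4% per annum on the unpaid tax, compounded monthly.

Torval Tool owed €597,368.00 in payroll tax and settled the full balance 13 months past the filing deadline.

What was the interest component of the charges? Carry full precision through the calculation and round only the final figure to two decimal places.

€78,130.14

Interest (11.4%/yr ÷ 12 = 0.95%/month): €597,368.00 × ((1 + 0.0095)^13 − 1) = €78,130.1393…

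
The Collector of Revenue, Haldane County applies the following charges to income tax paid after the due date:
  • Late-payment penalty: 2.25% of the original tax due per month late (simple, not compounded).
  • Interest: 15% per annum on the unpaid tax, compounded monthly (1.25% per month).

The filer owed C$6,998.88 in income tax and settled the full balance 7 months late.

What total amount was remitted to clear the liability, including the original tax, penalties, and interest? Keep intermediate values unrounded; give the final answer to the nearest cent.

C$8,737.06

Late-payment penalty: 7 × 2.25% × C$6,998.88 = C$1,102.32…
Interest: C$6,998.88 × ((1 + 0.0125)^7 − 1) = C$6,998.88 × 0.0908505… = C$635.8515…
Total = C$6,998.88 + C$1,102.3236 + C$635.8515… = C$8,737.06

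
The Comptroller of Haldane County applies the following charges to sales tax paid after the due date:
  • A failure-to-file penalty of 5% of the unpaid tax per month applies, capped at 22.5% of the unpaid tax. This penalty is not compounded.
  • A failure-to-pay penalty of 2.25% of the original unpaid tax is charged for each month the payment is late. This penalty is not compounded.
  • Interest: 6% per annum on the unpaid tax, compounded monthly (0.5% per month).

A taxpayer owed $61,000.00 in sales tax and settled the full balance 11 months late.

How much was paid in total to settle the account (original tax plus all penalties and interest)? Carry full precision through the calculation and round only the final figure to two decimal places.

Failure-to-file: 11 × 5% × $61,000.00 = $33,550.00, capped at 22.5% × $61,000.00 = $13,725.00
Failure-to-pay penalty: 11 × 2.25% × $61,000.00 = $15,097.50
Interest: $61,000.00 × ((1 + 0.005)^11 − 1) = $61,000.00 × 0.0563958… = $3,440.1458…
Total = $61,000.00 + $28,822.5000 + $3,440.1458… = $93,262.65

$93,262.65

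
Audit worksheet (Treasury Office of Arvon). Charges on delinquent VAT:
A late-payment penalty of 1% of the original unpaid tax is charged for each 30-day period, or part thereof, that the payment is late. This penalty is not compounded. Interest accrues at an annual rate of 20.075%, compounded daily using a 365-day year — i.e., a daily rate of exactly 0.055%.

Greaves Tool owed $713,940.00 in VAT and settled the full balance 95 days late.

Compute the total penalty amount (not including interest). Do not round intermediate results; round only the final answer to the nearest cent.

Penalty periods: ⌈95/30⌉ = 4; penalty = 4 × 1% × $713,940.00 = $28,557.60

$28,557.60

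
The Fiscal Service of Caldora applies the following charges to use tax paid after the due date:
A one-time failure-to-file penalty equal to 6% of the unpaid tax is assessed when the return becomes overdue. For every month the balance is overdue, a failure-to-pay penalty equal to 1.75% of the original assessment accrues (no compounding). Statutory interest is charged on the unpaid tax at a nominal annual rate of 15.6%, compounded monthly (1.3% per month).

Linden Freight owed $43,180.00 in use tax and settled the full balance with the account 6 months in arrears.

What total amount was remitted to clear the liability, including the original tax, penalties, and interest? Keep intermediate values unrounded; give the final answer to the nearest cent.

$53,784.12

Failure-to-file penalty: 6% × $43,180.00 = $2,590.80
Failure-to-pay penalty = 1.75% × $43,180.00 × 6 mo = $4,533.90
Interest: $43,180.00 × ((1 + 0.013)^6 − 1) = $43,180.00 × 0.0805794… = $3,479.4172…
Total = $43,180.00 + $7,124.7000 + $3,479.4172… = $53,784.12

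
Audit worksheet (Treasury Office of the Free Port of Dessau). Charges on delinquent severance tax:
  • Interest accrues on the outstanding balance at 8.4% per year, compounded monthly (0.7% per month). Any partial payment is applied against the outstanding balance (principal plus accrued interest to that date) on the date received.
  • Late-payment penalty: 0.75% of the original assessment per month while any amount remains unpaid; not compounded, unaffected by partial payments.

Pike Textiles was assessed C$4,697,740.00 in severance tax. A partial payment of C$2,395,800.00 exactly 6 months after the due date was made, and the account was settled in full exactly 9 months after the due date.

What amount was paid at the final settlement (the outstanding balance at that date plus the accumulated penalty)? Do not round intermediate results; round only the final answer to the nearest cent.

C$2,872,753.86

Balance at month 6: C$4,697,740.0000 × (1 + 0.007)^6 = C$4,898,530.3151…
After C$2,395,800.00 payment: C$4,898,530.3151… − C$2,395,800.00 = C$2,502,730.3151…
Balance at month 9: C$2,502,730.3151… × (1 + 0.007)^3 = C$2,555,656.4115…
Penalty: 9 × 0.75% × C$4,697,740.00 = C$317,097.45
Final settlement = outstanding balance + penalty = C$2,555,656.4115… + C$317,097.45 = C$2,872,753.86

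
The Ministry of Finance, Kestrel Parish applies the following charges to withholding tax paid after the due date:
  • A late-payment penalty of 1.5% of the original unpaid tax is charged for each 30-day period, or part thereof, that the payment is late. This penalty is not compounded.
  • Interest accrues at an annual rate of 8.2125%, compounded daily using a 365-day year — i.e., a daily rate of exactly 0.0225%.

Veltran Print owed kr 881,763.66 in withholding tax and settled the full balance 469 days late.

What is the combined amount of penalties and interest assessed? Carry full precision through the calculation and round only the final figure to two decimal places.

Penalty periods: ⌈469/30⌉ = 16; penalty = 16 × 1.5% × kr 881,763.66 = kr 211,623.28…
Interest: kr 881,763.66 × ((1 + 0.000225)^469 − 1) = kr 881,763.66 × 0.11128070… = kr 98,123.2736…
Penalties + interest = kr 211,623.2784 + kr 98,123.2736… = kr 309,746.55

kr 309,746.55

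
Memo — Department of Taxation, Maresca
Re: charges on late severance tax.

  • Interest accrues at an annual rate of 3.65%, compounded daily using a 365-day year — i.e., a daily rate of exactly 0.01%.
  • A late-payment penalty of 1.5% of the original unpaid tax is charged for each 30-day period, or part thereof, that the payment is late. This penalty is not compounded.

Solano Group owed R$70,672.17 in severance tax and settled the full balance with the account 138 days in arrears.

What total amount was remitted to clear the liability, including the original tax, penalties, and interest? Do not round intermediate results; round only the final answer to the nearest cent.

Penalty periods: ⌈138/30⌉ = 5; penalty = 5 × 1.5% × R$70,672.17 = R$5,300.41…
Interest: R$70,672.17 × ((1 + 0.0001)^138 − 1) = R$70,672.17 × 0.01389496… = R$981.9870…
Total = R$70,672.17 + R$5,300.4128… + R$981.9870… = R$76,954.57

R$76,954.57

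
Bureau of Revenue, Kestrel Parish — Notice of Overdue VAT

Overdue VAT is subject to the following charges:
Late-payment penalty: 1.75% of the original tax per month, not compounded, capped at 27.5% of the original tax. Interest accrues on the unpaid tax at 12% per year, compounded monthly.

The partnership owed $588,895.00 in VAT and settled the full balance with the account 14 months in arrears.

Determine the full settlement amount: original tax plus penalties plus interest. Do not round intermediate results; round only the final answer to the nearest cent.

Penalty: 14 × 1.75% × $588,895.00 = $144,279.28… (below the 27.5% cap of $161,946.13…)
Interest (12%/yr ÷ 12 = 1%/month): $588,895.00 × ((1 + 0.01)^14 − 1) = $88,024.6168…
Total = $588,895.00 + $144,279.2750 + $88,024.6168… = $821,198.89

$821,198.89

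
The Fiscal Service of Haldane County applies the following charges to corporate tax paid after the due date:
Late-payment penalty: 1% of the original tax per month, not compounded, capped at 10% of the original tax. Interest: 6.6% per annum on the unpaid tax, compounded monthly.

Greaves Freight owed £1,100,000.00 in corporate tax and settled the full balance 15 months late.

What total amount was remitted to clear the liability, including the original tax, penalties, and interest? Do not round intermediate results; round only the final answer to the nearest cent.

£1,304,328.54

Penalty (uncapped): 15 × 1% × £1,100,000.00 = £165,000.00; cap = 10% × £1,100,000.00 = £110,000.00 → penalty = £110,000.00
Interest (6.6%/yr ÷ 12 = 0.55%/month): £1,100,000.00 × ((1 + 0.0055)^15 − 1) = £94,328.5364…
Total = £1,100,000.00 + £110,000.0000 + £94,328.5364… = £1,304,328.54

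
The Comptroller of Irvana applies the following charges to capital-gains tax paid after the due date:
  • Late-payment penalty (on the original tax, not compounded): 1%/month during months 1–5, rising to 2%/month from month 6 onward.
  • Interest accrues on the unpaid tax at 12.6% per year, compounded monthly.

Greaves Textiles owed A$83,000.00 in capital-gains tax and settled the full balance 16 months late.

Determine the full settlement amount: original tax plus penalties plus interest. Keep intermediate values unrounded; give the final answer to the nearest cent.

Penalty, months 1–5: 5 × 1% × A$83,000.00 = A$4,150.00
Penalty, months 6–16: 11 × 2% × A$83,000.00 = A$18,260.00
Interest (12.6%/yr ÷ 12 = 1.05%/month): A$83,000.00 × ((1 + 0.0105)^16 − 1) = A$15,097.7797…
Total = A$83,000.00 + A$22,410.0000 + A$15,097.7797… = A$120,507.78

A$120,507.78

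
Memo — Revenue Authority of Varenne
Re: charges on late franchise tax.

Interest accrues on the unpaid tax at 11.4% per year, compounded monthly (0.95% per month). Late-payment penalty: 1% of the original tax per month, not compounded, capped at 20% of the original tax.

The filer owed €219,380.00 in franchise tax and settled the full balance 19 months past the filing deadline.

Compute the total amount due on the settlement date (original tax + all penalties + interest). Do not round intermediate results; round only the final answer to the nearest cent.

Penalty: 19 × 1% × €219,380.00 = €41,682.20 (below the 20% cap of €43,876.00)
Interest: €219,380.00 × ((1 + 0.0095)^19 − 1) = €219,380.00 × 0.1967960… = €43,173.1145…
Total = €219,380.00 + €41,682.2000 + €43,173.1145… = €304,235.31

€304,235.31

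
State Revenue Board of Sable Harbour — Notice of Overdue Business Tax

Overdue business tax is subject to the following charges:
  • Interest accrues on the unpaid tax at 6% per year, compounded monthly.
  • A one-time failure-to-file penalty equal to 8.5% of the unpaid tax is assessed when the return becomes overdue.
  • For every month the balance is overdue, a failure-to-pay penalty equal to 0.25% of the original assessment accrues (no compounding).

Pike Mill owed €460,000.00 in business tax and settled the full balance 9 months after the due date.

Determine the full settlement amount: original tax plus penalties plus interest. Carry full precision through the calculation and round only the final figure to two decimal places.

€530,568.87

Failure-to-file penalty: 8.5% × €460,000.00 = €39,100.00
Failure-to-pay penalty: 9 × 0.25% × €460,000.00 = €10,350.00
Interest (6%/yr ÷ 12 = 0.5%/month): €460,000.00 × ((1 + 0.005)^9 − 1) = €21,118.8664…
Total = €460,000.00 + €49,450.0000 + €21,118.8664… = €530,568.87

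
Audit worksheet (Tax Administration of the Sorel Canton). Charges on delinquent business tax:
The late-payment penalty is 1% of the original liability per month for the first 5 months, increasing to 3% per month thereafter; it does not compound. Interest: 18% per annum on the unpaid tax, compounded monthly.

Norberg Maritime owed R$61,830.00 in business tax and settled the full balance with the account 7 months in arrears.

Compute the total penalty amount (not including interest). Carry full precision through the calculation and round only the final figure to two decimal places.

R$6,801.30

Penalty, months 1–5: 5 × 1% × R$61,830.00 = R$3,091.50
Penalty, months 6–7: 2 × 3% × R$61,830.00 = R$3,709.80
Total penalty = R$3,091.50 + R$3,709.80 = R$6,801.30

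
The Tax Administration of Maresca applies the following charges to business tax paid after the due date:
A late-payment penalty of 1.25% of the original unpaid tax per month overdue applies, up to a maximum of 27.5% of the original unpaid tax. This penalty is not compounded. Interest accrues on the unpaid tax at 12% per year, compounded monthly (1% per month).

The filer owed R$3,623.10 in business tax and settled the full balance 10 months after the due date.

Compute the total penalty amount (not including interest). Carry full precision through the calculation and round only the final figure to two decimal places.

Penalty: 10 × 1.25% × R$3,623.10 = R$452.89… (below the 27.5% cap of R$996.35…)

R$452.89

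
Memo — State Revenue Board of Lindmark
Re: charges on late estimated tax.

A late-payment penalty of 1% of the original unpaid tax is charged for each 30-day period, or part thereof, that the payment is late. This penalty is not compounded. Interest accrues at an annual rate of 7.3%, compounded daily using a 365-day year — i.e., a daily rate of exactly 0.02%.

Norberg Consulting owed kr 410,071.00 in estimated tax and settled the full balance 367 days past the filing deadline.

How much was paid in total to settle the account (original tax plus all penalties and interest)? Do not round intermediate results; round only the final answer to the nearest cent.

kr 494,608.37

Penalty periods: ⌈367/30⌉ = 13; penalty = 13 × 1% × kr 410,071.00 = kr 53,309.23
Interest: kr 410,071.00 × ((1 + 0.0002)^367 − 1) = kr 410,071.00 × 0.07615302… = kr 31,228.1439…
Total = kr 410,071.00 + kr 53,309.2300 + kr 31,228.1439… = kr 494,608.37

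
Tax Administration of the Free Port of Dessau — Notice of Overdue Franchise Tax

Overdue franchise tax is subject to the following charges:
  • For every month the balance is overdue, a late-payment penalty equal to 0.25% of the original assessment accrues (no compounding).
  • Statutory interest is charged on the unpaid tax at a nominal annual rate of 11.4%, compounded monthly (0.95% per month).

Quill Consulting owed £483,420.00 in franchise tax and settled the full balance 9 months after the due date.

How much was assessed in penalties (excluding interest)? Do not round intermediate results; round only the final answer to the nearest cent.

£10,876.95

Late-payment penalty: 9 × 0.25% × £483,420.00 = £10,876.95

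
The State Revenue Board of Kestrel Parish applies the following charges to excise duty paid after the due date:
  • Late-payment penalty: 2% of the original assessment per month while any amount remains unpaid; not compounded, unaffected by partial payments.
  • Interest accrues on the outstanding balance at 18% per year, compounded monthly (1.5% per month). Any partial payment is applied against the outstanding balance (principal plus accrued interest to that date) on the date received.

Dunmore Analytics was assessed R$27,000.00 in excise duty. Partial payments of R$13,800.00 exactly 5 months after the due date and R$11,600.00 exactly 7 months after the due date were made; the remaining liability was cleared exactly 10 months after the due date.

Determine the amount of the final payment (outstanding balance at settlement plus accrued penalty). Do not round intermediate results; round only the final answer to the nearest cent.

Balance at month 5: R$27,000.0000 × (1 + 0.015)^5 = R$29,086.6681…
After R$13,800.00 payment: R$29,086.6681… − R$13,800.00 = R$15,286.6681…
Balance at month 7: R$15,286.6681… × (1 + 0.015)^2 = R$15,748.7076…
After R$11,600.00 payment: R$15,748.7076… − R$11,600.00 = R$4,148.7076…
Balance at month 10: R$4,148.7076… × (1 + 0.015)^3 = R$4,338.2139…
Penalty: 10 × 2% × R$27,000.00 = R$5,400.00
Final settlement = outstanding balance + penalty = R$4,338.2139… + R$5,400.00 = R$9,738.21

R$9,738.21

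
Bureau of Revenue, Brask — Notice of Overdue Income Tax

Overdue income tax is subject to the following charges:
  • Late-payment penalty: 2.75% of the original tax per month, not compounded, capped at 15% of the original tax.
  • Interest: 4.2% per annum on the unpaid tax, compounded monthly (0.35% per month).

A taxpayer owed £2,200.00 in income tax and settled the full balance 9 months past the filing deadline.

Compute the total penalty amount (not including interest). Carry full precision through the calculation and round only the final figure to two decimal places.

£330.00

Penalty (uncapped): 9 × 2.75% × £2,200.00 = £544.50; cap = 15% × £2,200.00 = £330.00 → penalty = £330.00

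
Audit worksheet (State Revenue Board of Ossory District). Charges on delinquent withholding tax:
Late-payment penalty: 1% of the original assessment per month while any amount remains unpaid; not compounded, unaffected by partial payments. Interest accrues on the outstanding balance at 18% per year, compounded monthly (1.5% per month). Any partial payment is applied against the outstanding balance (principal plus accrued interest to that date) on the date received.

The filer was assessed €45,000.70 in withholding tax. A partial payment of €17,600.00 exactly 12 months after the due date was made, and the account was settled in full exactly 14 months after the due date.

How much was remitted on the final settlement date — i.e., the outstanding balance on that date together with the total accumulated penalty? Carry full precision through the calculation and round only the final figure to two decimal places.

€43,598.01

Balance at month 12: €45,000.7000 × (1 + 0.015)^12 = €53,803.6546…
After €17,600.00 payment: €53,803.6546… − €17,600.00 = €36,203.6546…
Balance at month 14: €36,203.6546… × (1 + 0.015)^2 = €37,297.9101…
Penalty: 14 × 1% × €45,000.70 = €6,300.10…
Final settlement = outstanding balance + penalty = €37,297.9101… + €6,300.10… = €43,598.01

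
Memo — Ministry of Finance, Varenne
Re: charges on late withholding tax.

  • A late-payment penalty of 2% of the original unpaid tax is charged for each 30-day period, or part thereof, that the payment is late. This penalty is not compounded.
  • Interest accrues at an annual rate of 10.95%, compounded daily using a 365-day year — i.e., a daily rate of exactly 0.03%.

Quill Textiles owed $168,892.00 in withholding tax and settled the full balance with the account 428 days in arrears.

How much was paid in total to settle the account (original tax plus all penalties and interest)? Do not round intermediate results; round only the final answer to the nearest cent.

Penalty periods: ⌈428/30⌉ = 15; penalty = 15 × 2% × $168,892.00 = $50,667.60
Interest: $168,892.00 × ((1 + 0.0003)^428 − 1) = $168,892.00 × 0.13698582… = $23,135.8092…
Total = $168,892.00 + $50,667.6000 + $23,135.8092… = $242,695.41

$242,695.41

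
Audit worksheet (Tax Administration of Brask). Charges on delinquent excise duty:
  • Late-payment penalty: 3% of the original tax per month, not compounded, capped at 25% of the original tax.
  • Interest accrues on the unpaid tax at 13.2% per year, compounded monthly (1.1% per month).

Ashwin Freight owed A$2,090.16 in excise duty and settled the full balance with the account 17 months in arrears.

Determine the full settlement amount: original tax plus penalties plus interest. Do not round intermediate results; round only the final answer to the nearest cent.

Penalty (uncapped): 17 × 3% × A$2,090.16 = A$1,065.98…; cap = 25% × A$2,090.16 = A$522.54 → penalty = A$522.54
Interest: A$2,090.16 × ((1 + 0.011)^17 − 1) = A$2,090.16 × 0.2043969… = A$427.2223…
Total = A$2,090.16 + A$522.5400 + A$427.2223… = A$3,039.92

A$3,039.92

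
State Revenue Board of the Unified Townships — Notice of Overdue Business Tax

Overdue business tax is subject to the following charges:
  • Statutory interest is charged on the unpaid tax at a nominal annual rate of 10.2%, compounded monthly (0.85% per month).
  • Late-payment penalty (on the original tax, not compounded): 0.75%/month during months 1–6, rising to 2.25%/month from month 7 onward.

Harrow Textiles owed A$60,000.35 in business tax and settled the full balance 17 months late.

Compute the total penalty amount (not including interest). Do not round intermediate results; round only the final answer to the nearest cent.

A$17,550.10

Penalty, months 1–6: 6 × 0.75% × A$60,000.35 = A$2,700.02…
Penalty, months 7–17: 11 × 2.25% × A$60,000.35 = A$14,850.09…
Total penalty = A$2,700.02… + A$14,850.09… = A$17,550.10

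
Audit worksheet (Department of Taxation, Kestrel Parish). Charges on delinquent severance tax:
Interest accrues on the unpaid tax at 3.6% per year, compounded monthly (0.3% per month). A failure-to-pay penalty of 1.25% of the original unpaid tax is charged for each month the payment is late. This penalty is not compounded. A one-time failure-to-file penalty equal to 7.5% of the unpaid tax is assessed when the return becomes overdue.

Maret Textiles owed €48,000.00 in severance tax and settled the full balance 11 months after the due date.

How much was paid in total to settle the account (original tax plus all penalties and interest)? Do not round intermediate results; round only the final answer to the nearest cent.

€59,807.98

Failure-to-file penalty: 7.5% × €48,000.00 = €3,600.00
Failure-to-pay penalty = 1.25% × €48,000.00 × 11 mo = €6,600.00
Interest: €48,000.00 × ((1 + 0.003)^11 − 1) = €48,000.00 × 0.0334995… = €1,607.9751…
Total = €48,000.00 + €10,200.0000 + €1,607.9751… = €59,807.98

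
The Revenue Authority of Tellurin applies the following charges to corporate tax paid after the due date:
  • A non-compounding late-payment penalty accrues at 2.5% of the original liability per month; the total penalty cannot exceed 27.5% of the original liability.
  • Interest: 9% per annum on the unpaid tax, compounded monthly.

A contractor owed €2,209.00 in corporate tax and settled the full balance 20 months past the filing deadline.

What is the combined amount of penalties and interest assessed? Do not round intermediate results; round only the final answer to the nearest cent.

€963.53

Penalty (uncapped): 20 × 2.5% × €2,209.00 = €1,104.50; cap = 27.5% × €2,209.00 = €607.48… → penalty = €607.48…
Interest (9%/yr ÷ 12 = 0.75%/month): €2,209.00 × ((1 + 0.0075)^20 − 1) = €356.0558…
Penalties + interest = €607.4750 + €356.0558… = €963.53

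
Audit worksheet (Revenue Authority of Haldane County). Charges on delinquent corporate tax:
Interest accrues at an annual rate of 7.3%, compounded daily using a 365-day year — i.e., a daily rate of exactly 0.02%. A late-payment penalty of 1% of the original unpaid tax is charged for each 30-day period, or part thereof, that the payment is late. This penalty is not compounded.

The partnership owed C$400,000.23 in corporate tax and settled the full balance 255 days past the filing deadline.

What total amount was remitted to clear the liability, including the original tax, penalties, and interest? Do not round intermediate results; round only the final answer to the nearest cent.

C$456,927.27

Penalty periods: ⌈255/30⌉ = 9; penalty = 9 × 1% × C$400,000.23 = C$36,000.02…
Interest: C$400,000.23 × ((1 + 0.0002)^255 − 1) = C$400,000.23 × 0.05231753… = C$20,927.0229…
Total = C$400,000.23 + C$36,000.0207 + C$20,927.0229… = C$456,927.27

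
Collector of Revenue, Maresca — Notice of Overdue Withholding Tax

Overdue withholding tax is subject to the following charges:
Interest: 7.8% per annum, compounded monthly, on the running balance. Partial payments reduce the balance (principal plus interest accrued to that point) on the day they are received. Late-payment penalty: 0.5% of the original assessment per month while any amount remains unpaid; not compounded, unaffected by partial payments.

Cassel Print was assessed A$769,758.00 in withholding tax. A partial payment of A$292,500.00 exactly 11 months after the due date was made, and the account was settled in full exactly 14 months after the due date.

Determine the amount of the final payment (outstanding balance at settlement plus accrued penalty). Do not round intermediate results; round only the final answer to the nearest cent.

A$598,486.00

Monthly rate = 7.8% ÷ 12 = 0.65%
Balance at month 11: A$769,758.0000 × (1 + 0.0065)^11 = A$826,619.7599…
After A$292,500.00 payment: A$826,619.7599… − A$292,500.00 = A$534,119.7599…
Balance at month 14: A$534,119.7599… × (1 + 0.0065)^3 = A$544,602.9416…
Penalty: 14 × 0.5% × A$769,758.00 = A$53,883.06
Final settlement = outstanding balance + penalty = A$544,602.9416… + A$53,883.06 = A$598,486.00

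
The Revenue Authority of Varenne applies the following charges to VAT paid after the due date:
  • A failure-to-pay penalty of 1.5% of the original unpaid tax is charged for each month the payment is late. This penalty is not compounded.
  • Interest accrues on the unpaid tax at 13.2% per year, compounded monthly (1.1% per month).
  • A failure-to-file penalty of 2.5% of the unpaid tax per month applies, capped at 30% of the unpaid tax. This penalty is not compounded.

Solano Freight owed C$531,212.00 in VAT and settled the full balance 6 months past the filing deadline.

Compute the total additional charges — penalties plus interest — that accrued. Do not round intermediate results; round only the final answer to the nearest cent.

C$163,529.28

Failure-to-file: 6 × 2.5% × C$531,212.00 = C$79,681.80 (under the 30% cap)
Failure-to-pay penalty: 6 × 1.5% × C$531,212.00 = C$47,809.08
Interest: C$531,212.00 × ((1 + 0.011)^6 − 1) = C$531,212.00 × 0.0678418… = C$36,038.3998…
Penalties + interest = C$127,490.8800 + C$36,038.3998… = C$163,529.28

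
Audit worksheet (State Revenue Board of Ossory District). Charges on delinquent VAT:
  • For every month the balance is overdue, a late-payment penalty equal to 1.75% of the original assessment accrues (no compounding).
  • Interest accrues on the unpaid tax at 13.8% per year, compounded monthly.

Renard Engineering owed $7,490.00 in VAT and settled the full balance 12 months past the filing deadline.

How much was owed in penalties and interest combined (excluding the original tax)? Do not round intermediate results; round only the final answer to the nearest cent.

$2,674.47

Late-payment penalty = 1.75% × $7,490.00 × 12 mo = $1,572.90
Interest (13.8%/yr ÷ 12 = 1.15%/month): $7,490.00 × ((1 + 0.0115)^12 − 1) = $1,101.5686…
Penalties + interest = $1,572.9000 + $1,101.5686… = $2,674.47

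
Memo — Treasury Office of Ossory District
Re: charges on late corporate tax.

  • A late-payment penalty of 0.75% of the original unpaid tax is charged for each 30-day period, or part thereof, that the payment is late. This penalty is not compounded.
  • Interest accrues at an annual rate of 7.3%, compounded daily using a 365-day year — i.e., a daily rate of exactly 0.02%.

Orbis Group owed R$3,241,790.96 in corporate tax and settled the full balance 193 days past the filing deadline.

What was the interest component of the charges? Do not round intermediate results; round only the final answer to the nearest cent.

Interest: R$3,241,790.96 × ((1 + 0.0002)^193 − 1) = R$3,241,790.96 × 0.03935065… = R$127,566.5726…

R$127,566.57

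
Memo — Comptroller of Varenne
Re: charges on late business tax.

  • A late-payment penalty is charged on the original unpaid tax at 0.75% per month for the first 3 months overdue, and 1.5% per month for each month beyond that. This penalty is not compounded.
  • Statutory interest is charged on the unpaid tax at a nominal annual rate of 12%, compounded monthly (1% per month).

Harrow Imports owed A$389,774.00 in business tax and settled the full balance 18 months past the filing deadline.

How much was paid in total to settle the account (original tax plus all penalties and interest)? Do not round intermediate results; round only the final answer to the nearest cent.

A$562,696.25

Penalty, months 1–3: 3 × 0.75% × A$389,774.00 = A$8,769.92…
Penalty, months 4–18: 15 × 1.5% × A$389,774.00 = A$87,699.15
Interest: A$389,774.00 × ((1 + 0.01)^18 − 1) = A$389,774.00 × 0.1961475… = A$76,453.1862…
Total = A$389,774.00 + A$96,469.0650 + A$76,453.1862… = A$562,696.25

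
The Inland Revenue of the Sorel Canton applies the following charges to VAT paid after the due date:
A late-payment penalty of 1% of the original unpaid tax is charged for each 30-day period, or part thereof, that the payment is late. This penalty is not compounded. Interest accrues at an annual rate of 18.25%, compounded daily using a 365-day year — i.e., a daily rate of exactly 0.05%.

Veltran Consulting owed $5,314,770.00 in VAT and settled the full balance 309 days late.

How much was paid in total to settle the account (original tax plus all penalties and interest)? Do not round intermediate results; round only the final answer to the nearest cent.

Penalty periods: ⌈309/30⌉ = 11; penalty = 11 × 1% × $5,314,770.00 = $584,624.70
Interest: $5,314,770.00 × ((1 + 0.0005)^309 − 1) = $5,314,770.00 × 0.16702922… = $887,721.8647…
Total = $5,314,770.00 + $584,624.7000 + $887,721.8647… = $6,787,116.56

$6,787,116.56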